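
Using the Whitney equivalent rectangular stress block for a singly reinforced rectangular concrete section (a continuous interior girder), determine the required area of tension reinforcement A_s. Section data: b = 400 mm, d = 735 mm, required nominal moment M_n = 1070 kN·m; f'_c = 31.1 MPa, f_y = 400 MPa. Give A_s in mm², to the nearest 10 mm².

A_s ≈ 4060 mm²

With M_n = 0.85 f'_c a b (d − a/2), solve the quadratic for a:
a = d − √(d² − 2M_n/(0.85 f'_c b)) = 735 − √(735² − 2 × 1070×10⁶/(0.85 × 31.1 × 400)) = 153.76 mm.
A_s = 0.85 f'_c a b / f_y = 0.85 × 31.1 × 153.76 × 400 / 400 = 4064.6 mm².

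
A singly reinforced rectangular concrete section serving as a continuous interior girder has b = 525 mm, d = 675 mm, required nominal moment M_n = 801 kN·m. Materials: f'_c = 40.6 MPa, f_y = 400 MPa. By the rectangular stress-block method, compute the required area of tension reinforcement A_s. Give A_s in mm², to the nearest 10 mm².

With M_n = 0.85 f'_c a b (d − a/2), solve the quadratic for a:
a = d − √(d² − 2M_n/(0.85 f'_c b)) = 675 − √(675² − 2 × 801×10⁶/(0.85 × 40.6 × 525)) = 69.03 mm.
A_s = 0.85 f'_c a b / f_y = 0.85 × 40.6 × 69.03 × 525 / 400 = 3126.7 mm².

A_s ≈ 3130 mm²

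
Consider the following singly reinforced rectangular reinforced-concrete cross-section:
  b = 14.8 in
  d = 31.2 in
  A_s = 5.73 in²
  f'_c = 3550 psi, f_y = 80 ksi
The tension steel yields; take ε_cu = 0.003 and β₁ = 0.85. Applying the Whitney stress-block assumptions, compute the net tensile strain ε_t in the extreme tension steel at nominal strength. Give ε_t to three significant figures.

a = A_s f_y/(0.85 f'_c b) = 10.264 in.
β₁ = 0.85, so c = a/β₁ = 10.264/0.85 = 12.075 in.
From the linear strain diagram with ε_cu = 0.003: ε_t = 0.003 (d − c)/c = 0.003 × (31.2 − 12.075)/12.075 = 0.00475.
ε_t is between 0.004 and 0.005 — transition zone.

ε_t ≈ 0.00475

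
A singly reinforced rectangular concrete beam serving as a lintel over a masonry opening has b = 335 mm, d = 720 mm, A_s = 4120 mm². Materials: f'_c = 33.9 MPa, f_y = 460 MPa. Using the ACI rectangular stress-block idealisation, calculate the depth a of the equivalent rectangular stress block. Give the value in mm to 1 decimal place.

a ≈ 196.3 mm

T = A_s f_y = 4120 × 460 = 1895200 N = 1895.2 kN.
Setting C = 0.85 f'_c a b equal to T: a = 1895200/(0.85 × 33.9 × 335) = 196.3 mm.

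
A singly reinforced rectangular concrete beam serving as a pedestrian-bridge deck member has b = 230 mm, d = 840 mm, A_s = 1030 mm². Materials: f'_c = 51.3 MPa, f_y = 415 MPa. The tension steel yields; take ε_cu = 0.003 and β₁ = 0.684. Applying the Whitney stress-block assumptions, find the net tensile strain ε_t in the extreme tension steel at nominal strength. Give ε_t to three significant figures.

ε_t ≈ 0.0374

a = A_s f_y/(0.85 f'_c b) = 42.62 mm.
β₁ = 0.684, so c = a/β₁ = 42.62/0.684 = 62.31 mm.
From the linear strain diagram with ε_cu = 0.003: ε_t = 0.003 (d − c)/c = 0.003 × (840 − 62.31)/62.31 = 0.0374.
Since ε_t ≥ 0.005, the section is tension-controlled.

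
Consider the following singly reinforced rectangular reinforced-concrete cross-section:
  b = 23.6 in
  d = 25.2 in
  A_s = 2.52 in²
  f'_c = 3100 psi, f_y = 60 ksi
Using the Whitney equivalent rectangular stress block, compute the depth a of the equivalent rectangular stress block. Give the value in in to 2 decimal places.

T = A_s f_y = 2.52 × 60 = 151.2 kips.
a = T/(0.85 f'_c b) = 151.2/(0.85 × 3.1 × 23.6) = 2.43 in.

a ≈ 2.43 in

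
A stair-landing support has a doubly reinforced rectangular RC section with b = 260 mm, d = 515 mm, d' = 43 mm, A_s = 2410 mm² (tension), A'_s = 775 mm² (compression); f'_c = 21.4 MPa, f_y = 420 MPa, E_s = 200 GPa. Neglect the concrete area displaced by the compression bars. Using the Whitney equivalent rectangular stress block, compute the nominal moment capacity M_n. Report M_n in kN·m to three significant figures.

M_n ≈ 457 kN·m

Assume both tension and compression steel yield.
Net tension couple steel: A_s − A'_s = 1635 mm².
a = (A_s − A'_s) f_y / (0.85 f'_c b) = 686700/(0.85 × 21.4 × 260) = 145.20 mm.
c = a/β₁ = 145.20/0.85 = 170.82 mm; ε'_s = 0.003(c − d')/c = 0.0022 ≥ f_y/E_s = 0.0021, so compression steel does yield.
M_n = (A_s − A'_s) f_y (d − a/2) + A'_s f_y (d − d') = [686700 × (515 − 72.6) + 325500 × (515 − 43)] × 10⁻⁶ = 303.80 + 153.64 = 457.44 kN·m.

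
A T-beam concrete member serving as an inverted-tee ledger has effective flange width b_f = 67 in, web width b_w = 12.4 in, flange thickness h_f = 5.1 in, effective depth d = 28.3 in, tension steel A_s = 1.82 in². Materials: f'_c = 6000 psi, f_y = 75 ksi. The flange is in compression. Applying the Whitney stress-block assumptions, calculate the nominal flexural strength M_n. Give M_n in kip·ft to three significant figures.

M_n ≈ 320 kip·ft

Tension: T = A_s f_y = 1.82 × 75 = 136.5 kips.
Try a within the flange: a = T/(0.85 f'_c b_f) = 136.5/(0.85 × 6 × 67) = 0.399 in.
Since a = 0.399 ≤ h_f = 5.1 in, the stress block lies entirely in the flange; analyse as a rectangular beam of width b_f.
M_n = T(d − a/2) = 136.5 × (28.3 − 0.1995) = 3835.7 kip·in.
M_n = 3835.7/12 = 319.64 kip·ft.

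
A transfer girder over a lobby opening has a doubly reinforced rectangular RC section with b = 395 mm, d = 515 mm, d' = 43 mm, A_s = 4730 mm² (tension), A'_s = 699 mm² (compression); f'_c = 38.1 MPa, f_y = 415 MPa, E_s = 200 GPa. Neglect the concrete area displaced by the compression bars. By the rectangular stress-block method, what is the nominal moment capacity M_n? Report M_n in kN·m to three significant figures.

M_n ≈ 889 kN·m

Assume both tension and compression steel yield.
Net tension couple steel: A_s − A'_s = 4031 mm².
a = (A_s − A'_s) f_y / (0.85 f'_c b) = 1672865/(0.85 × 38.1 × 395) = 130.77 mm.
c = a/β₁ = 130.77/0.778 = 168.08 mm; ε'_s = 0.003(c − d')/c = 0.0022 ≥ f_y/E_s = 0.0021, so compression steel does yield.
M_n = (A_s − A'_s) f_y (d − a/2) + A'_s f_y (d − d') = [1672865 × (515 − 65.385) + 290085 × (515 − 43)] × 10⁻⁶ = 752.15 + 136.92 = 889.07 kN·m.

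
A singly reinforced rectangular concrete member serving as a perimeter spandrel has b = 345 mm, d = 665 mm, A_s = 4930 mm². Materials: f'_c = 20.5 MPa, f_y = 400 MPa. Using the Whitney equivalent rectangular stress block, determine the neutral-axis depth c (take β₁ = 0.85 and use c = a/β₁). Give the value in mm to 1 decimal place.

T = A_s f_y = 4930 × 400 = 1972000 N = 1972 kN.
Setting C = 0.85 f'_c a b equal to T: a = 1972000/(0.85 × 20.5 × 345) = 328.031 mm.
With β₁ = 0.85, c = a/β₁ = 328.031/0.85 = 385.9 mm.

c ≈ 385.9 mm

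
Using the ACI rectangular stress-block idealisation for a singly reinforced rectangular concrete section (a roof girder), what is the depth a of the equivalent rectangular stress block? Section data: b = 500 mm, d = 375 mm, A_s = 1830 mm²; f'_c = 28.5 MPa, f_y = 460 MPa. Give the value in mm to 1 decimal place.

T = A_s f_y = 1830 × 460 = 841800 N = 841.8 kN.
Setting C = 0.85 f'_c a b equal to T: a = 841800/(0.85 × 28.5 × 500) = 69.5 mm.

a ≈ 69.5 mm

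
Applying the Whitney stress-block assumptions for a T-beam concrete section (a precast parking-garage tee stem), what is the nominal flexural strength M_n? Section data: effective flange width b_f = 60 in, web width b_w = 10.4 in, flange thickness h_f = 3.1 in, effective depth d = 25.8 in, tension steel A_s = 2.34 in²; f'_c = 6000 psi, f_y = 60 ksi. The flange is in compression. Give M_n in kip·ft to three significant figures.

Tension: T = A_s f_y = 2.34 × 60 = 140.4 kips.
Try a within the flange: a = T/(0.85 f'_c b_f) = 140.4/(0.85 × 6 × 60) = 0.459 in.
Since a = 0.459 ≤ h_f = 3.1 in, the stress block lies entirely in the flange; analyse as a rectangular beam of width b_f.
M_n = T(d − a/2) = 140.4 × (25.8 − 0.2295) = 3590.1 kip·in.
M_n = 3590.1/12 = 299.18 kip·ft.

M_n ≈ 299 kip·ft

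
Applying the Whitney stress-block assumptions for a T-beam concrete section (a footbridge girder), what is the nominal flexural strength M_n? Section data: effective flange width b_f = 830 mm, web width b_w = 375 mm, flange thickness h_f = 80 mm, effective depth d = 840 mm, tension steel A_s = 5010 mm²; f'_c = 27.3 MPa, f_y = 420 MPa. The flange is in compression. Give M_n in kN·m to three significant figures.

M_n ≈ 1640 kN·m

Tension: T = A_s f_y = 5010 × 420 = 2104200 N.
Try a within the flange: a = T/(0.85 f'_c b_f) = 2104200/(0.85 × 27.3 × 830) = 109.25 mm.
a = 109.25 > h_f = 80 mm: the block extends into the web. Split into flange-overhang and web parts.
C_f = 0.85 f'_c (b_f − b_w) h_f = 0.85 × 27.3 × (830 − 375) × 80 = 844662 N.
Remaining web compression depth: a_w = (T − C_f)/(0.85 f'_c b_w) = (2104200 − 844662)/(0.85 × 27.3 × 375) = 144.74 mm.
M_n = C_f(d − h_f/2) + (T − C_f)(d − a_w/2) = 844662 × (840 − 40) + 1259538 × (840 − 72.37) = 675.73 + 966.86 = 1642.59 × 10⁶ N·mm.
M_n = 1642.59 kN·m.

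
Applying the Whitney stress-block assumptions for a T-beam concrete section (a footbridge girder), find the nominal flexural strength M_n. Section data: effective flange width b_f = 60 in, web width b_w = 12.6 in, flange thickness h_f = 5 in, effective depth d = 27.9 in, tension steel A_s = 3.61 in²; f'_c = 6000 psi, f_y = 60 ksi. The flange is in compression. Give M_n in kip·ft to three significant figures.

Tension: T = A_s f_y = 3.61 × 60 = 216.6 kips.
Try a within the flange: a = T/(0.85 f'_c b_f) = 216.6/(0.85 × 6 × 60) = 0.708 in.
Since a = 0.708 ≤ h_f = 5 in, the stress block lies entirely in the flange; analyse as a rectangular beam of width b_f.
M_n = T(d − a/2) = 216.6 × (27.9 − 0.354) = 5966.5 kip·in.
M_n = 5966.5/12 = 497.21 kip·ft.

M_n ≈ 497 kip·ft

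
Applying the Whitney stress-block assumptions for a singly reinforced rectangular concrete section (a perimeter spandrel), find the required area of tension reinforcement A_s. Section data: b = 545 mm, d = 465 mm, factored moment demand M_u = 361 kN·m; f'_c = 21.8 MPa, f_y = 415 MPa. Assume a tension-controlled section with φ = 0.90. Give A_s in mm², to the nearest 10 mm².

A_s ≈ 2320 mm²

M_n = M_u/φ = 361/0.90 = 401.111 kN·m.
With M_n = 0.85 f'_c a b (d − a/2), solve the quadratic for a:
a = d − √(d² − 2M_n/(0.85 f'_c b)) = 465 − √(465² − 2 × 401.111×10⁶/(0.85 × 21.8 × 545)) = 95.15 mm.
A_s = 0.85 f'_c a b / f_y = 0.85 × 21.8 × 95.15 × 545 / 415 = 2315.4 mm².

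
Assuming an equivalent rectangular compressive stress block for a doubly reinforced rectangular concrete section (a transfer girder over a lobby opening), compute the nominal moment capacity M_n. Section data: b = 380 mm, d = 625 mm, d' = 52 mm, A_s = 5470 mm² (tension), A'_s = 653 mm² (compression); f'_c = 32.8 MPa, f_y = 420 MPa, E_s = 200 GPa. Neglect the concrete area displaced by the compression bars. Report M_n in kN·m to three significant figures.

M_n ≈ 1230 kN·m

Assume both tension and compression steel yield.
Net tension couple steel: A_s − A'_s = 4817 mm².
a = (A_s − A'_s) f_y / (0.85 f'_c b) = 2023140/(0.85 × 32.8 × 380) = 190.96 mm.
c = a/β₁ = 190.96/0.816 = 234.02 mm; ε'_s = 0.003(c − d')/c = 0.0023 ≥ f_y/E_s = 0.0021, so compression steel does yield.
M_n = (A_s − A'_s) f_y (d − a/2) + A'_s f_y (d − d') = [2023140 × (625 − 95.48) + 274260 × (625 − 52)] × 10⁻⁶ = 1071.29 + 157.15 = 1228.44 kN·m.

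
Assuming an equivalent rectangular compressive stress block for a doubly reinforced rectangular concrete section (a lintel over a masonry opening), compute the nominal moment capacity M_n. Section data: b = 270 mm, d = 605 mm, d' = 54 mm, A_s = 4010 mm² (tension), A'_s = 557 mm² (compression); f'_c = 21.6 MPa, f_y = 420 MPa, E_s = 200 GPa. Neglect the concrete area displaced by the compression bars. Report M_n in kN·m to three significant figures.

Assume both tension and compression steel yield.
Net tension couple steel: A_s − A'_s = 3453 mm².
a = (A_s − A'_s) f_y / (0.85 f'_c b) = 1450260/(0.85 × 21.6 × 270) = 292.56 mm.
c = a/β₁ = 292.56/0.85 = 344.19 mm; ε'_s = 0.003(c − d')/c = 0.0025 ≥ f_y/E_s = 0.0021, so compression steel does yield.
M_n = (A_s − A'_s) f_y (d − a/2) + A'_s f_y (d − d') = [1450260 × (605 − 146.28) + 233940 × (605 − 54)] × 10⁻⁶ = 665.26 + 128.90 = 794.16 kN·m.

M_n ≈ 794 kN·m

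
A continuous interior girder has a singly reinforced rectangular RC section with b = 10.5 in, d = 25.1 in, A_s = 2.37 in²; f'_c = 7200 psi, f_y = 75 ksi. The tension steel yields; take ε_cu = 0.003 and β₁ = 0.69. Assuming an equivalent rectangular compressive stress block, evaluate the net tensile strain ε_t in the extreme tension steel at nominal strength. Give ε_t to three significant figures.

a = A_s f_y/(0.85 f'_c b) = 2.766 in.
β₁ = 0.69, so c = a/β₁ = 2.766/0.69 = 4.009 in.
From the linear strain diagram with ε_cu = 0.003: ε_t = 0.003 (d − c)/c = 0.003 × (25.1 − 4.009)/4.009 = 0.0158.
Since ε_t ≥ 0.005, the section is tension-controlled.

ε_t ≈ 0.0158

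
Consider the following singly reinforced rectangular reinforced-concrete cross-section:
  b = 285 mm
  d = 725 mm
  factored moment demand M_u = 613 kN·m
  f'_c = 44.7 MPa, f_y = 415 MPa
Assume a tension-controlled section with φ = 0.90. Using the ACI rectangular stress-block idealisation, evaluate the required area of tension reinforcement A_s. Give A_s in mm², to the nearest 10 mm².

A_s ≈ 2420 mm²

M_n = M_u/φ = 613/0.90 = 681.111 kN·m.
With M_n = 0.85 f'_c a b (d − a/2), solve the quadratic for a:
a = d − √(d² − 2M_n/(0.85 f'_c b)) = 725 − √(725² − 2 × 681.111×10⁶/(0.85 × 44.7 × 285)) = 92.68 mm.
A_s = 0.85 f'_c a b / f_y = 0.85 × 44.7 × 92.68 × 285 / 415 = 2418.3 mm².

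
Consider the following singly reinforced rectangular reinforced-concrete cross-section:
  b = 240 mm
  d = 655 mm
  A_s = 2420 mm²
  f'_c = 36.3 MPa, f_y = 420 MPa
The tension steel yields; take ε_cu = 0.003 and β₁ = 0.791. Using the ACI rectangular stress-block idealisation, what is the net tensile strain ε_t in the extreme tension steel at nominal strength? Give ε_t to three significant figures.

ε_t ≈ 0.00832

a = A_s f_y/(0.85 f'_c b) = 137.25 mm.
β₁ = 0.791, so c = a/β₁ = 137.25/0.791 = 173.51 mm.
From the linear strain diagram with ε_cu = 0.003: ε_t = 0.003 (d − c)/c = 0.003 × (655 − 173.51)/173.51 = 0.00832.
Since ε_t ≥ 0.005, the section is tension-controlled.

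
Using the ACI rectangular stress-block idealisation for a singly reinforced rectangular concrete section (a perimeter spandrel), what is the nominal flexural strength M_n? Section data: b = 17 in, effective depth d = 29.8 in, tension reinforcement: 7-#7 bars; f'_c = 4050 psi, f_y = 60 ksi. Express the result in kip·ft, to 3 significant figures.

M_n ≈ 581 kip·ft

A_s = 7 × 0.6 = 4.2 in².
T = A_s f_y = 4.2 × 60 = 252 kips.
a = T/(0.85 f'_c b) = 252/(0.85 × 4.05 × 17) = 4.306 in.
M_n = T(d − a/2) = 252 × (29.8 − 2.153) = 6967.0 kip·in = 6967.0/12 = 580.58 kip·ft.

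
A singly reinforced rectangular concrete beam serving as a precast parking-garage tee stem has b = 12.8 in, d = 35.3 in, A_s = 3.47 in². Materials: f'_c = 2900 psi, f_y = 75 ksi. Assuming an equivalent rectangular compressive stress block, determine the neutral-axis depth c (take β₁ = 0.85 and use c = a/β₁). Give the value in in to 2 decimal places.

T = A_s f_y = 3.47 × 75 = 260.25 kips.
a = T/(0.85 f'_c b) = 260.25/(0.85 × 2.9 × 12.8) = 8.2483 in.
With β₁ = 0.85, c = a/β₁ = 8.2483/0.85 = 9.70 in.

c ≈ 9.70 in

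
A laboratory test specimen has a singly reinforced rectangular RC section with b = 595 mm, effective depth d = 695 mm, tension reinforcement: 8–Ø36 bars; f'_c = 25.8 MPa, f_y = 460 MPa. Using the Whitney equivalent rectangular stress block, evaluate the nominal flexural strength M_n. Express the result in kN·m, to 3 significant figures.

A_s = 8 × 1018 = 8144 mm².
T = A_s f_y = 8144 × 460 = 3746240 N = 3746.24 kN.
From C = T: a = T/(0.85 f'_c b) = 3746240/(0.85 × 25.8 × 595) = 287.10 mm.
M_n = T(d − a/2) = 3746.24 kN × (695 − 143.55) mm = 2065.86 kN·m.

M_n ≈ 2070 kN·m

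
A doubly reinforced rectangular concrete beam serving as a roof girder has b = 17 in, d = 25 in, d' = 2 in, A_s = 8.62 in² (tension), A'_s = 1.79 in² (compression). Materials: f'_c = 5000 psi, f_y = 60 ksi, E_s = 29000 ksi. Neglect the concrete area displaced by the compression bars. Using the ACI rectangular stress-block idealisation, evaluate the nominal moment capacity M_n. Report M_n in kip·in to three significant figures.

M_n ≈ 11600 kip·in

Assume both steels yield.
a = (A_s − A'_s) f_y/(0.85 f'_c b) = (8.62 − 1.79) × 60/(0.85 × 5 × 17) = 5.672 in.
c = a/β₁ = 5.672/0.8 = 7.090 in; ε'_s = 0.003(c − d')/c = 0.0022 ≥ ε_y = 0.0021, so the compression steel yields.
M_n = (A_s − A'_s) f_y (d − a/2) + A'_s f_y (d − d') = 409.8 × (25 − 2.836) + 107.4 × (25 − 2) = 9082.8 + 2470.2 = 11553.0 kip·in.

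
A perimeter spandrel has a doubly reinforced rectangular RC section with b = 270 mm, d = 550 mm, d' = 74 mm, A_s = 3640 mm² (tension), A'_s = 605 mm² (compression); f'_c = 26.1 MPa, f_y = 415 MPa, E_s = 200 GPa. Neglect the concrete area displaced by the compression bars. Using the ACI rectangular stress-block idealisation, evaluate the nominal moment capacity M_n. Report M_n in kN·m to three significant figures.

M_n ≈ 680 kN·m

Assume both tension and compression steel yield.
Net tension couple steel: A_s − A'_s = 3035 mm².
a = (A_s − A'_s) f_y / (0.85 f'_c b) = 1259525/(0.85 × 26.1 × 270) = 210.27 mm.
c = a/β₁ = 210.27/0.85 = 247.38 mm; ε'_s = 0.003(c − d')/c = 0.0021 ≥ f_y/E_s = 0.0021, so compression steel does yield.
M_n = (A_s − A'_s) f_y (d − a/2) + A'_s f_y (d − d') = [1259525 × (550 − 105.135) + 251075 × (550 − 74)] × 10⁻⁶ = 560.32 + 119.51 = 679.83 kN·m.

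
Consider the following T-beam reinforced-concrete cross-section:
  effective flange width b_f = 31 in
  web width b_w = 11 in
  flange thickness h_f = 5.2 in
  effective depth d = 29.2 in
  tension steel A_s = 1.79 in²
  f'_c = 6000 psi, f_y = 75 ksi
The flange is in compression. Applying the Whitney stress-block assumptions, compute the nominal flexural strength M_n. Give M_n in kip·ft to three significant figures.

Tension: T = A_s f_y = 1.79 × 75 = 134.25 kips.
Try a within the flange: a = T/(0.85 f'_c b_f) = 134.25/(0.85 × 6 × 31) = 0.849 in.
Since a = 0.849 ≤ h_f = 5.2 in, the stress block lies entirely in the flange; analyse as a rectangular beam of width b_f.
M_n = T(d − a/2) = 134.25 × (29.2 − 0.4245) = 3863.1 kip·in.
M_n = 3863.1/12 = 321.93 kip·ft.

M_n ≈ 322 kip·ft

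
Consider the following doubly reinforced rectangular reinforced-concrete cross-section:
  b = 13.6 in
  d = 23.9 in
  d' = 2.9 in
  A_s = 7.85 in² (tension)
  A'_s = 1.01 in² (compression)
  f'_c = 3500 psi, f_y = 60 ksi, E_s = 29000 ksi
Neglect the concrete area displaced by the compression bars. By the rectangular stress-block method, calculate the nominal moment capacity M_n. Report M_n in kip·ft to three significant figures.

M_n ≈ 750 kip·ft

Assume both steels yield.
a = (A_s − A'_s) f_y/(0.85 f'_c b) = (7.85 − 1.01) × 60/(0.85 × 3.5 × 13.6) = 10.143 in.
c = a/β₁ = 10.143/0.85 = 11.933 in; ε'_s = 0.003(c − d')/c = 0.0023 ≥ ε_y = 0.0021, so the compression steel yields.
M_n = (A_s − A'_s) f_y (d − a/2) + A'_s f_y (d − d') = 410.4 × (23.9 − 5.0715) + 60.6 × (23.9 − 2.9) = 7727.2 + 1272.6 = 8999.8 kip·in = 8999.8/12 = 749.98 kip·ft.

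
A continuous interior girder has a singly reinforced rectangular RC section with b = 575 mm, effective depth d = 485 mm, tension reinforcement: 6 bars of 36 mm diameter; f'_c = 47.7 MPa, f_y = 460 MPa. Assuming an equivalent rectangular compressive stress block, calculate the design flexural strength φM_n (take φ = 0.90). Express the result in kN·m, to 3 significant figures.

A_s = 6 × 1018 = 6108 mm².
T = A_s f_y = 6108 × 460 = 2809680 N = 2809.68 kN.
From C = T: a = T/(0.85 f'_c b) = 2809680/(0.85 × 47.7 × 575) = 120.52 mm.
M_n = T(d − a/2) = 2809.68 kN × (485 − 60.26) mm = 1193.38 kN·m.
φM_n = 0.90 × 1193.38 = 1074.04 kN·m.

φM_n ≈ 1070 kN·m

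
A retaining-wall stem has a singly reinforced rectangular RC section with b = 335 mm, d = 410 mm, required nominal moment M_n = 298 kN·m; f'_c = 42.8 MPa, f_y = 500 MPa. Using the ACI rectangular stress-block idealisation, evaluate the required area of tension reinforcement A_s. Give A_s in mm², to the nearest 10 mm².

With M_n = 0.85 f'_c a b (d − a/2), solve the quadratic for a:
a = d − √(d² − 2M_n/(0.85 f'_c b)) = 410 − √(410² − 2 × 298×10⁶/(0.85 × 42.8 × 335)) = 64.75 mm.
A_s = 0.85 f'_c a b / f_y = 0.85 × 42.8 × 64.75 × 335 / 500 = 1578.3 mm².

A_s ≈ 1580 mm²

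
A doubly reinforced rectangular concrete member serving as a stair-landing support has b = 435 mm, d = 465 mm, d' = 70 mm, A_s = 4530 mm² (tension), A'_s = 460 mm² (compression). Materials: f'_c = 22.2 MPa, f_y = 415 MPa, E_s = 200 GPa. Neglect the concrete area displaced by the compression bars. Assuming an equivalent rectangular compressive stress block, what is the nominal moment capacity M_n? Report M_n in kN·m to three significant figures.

M_n ≈ 687 kN·m

Assume both tension and compression steel yield.
Net tension couple steel: A_s − A'_s = 4070 mm².
a = (A_s − A'_s) f_y / (0.85 f'_c b) = 1689050/(0.85 × 22.2 × 435) = 205.77 mm.
c = a/β₁ = 205.77/0.85 = 242.08 mm; ε'_s = 0.003(c − d')/c = 0.0021 ≥ f_y/E_s = 0.0021, so compression steel does yield.
M_n = (A_s − A'_s) f_y (d − a/2) + A'_s f_y (d − d') = [1689050 × (465 − 102.885) + 190900 × (465 − 70)] × 10⁻⁶ = 611.63 + 75.41 = 687.04 kN·m.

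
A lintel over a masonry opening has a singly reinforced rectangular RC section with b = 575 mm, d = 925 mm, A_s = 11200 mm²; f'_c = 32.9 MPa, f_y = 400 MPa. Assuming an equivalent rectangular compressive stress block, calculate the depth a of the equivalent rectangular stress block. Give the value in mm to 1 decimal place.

a ≈ 278.6 mm

T = A_s f_y = 11200 × 400 = 4480000 N = 4480 kN.
Setting C = 0.85 f'_c a b equal to T: a = 4480000/(0.85 × 32.9 × 575) = 278.6 mm.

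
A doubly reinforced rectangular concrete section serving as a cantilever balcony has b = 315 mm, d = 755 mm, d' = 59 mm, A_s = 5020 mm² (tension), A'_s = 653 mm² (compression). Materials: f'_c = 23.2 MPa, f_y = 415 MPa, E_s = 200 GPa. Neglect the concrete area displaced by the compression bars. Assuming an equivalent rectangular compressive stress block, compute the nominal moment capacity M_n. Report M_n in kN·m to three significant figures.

Assume both tension and compression steel yield.
Net tension couple steel: A_s − A'_s = 4367 mm².
a = (A_s − A'_s) f_y / (0.85 f'_c b) = 1812305/(0.85 × 23.2 × 315) = 291.75 mm.
c = a/β₁ = 291.75/0.85 = 343.24 mm; ε'_s = 0.003(c − d')/c = 0.0025 ≥ f_y/E_s = 0.0021, so compression steel does yield.
M_n = (A_s − A'_s) f_y (d − a/2) + A'_s f_y (d − d') = [1812305 × (755 − 145.875) + 270995 × (755 − 59)] × 10⁻⁶ = 1103.92 + 188.61 = 1292.53 kN·m.

M_n ≈ 1290 kN·m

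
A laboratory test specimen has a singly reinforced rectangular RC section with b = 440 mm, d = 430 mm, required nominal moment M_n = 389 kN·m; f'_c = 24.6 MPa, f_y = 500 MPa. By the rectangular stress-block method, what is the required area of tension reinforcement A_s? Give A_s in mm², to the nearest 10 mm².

A_s ≈ 2080 mm²

With M_n = 0.85 f'_c a b (d − a/2), solve the quadratic for a:
a = d − √(d² − 2M_n/(0.85 f'_c b)) = 430 − √(430² − 2 × 389×10⁶/(0.85 × 24.6 × 440)) = 113.24 mm.
A_s = 0.85 f'_c a b / f_y = 0.85 × 24.6 × 113.24 × 440 / 500 = 2083.7 mm².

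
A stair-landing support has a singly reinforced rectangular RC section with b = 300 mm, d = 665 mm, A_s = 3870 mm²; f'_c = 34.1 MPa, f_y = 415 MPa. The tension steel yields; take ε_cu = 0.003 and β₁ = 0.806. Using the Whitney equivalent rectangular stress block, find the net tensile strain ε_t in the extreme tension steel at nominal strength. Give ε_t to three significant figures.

ε_t ≈ 0.00571

a = A_s f_y/(0.85 f'_c b) = 184.70 mm.
β₁ = 0.806, so c = a/β₁ = 184.70/0.806 = 229.16 mm.
From the linear strain diagram with ε_cu = 0.003: ε_t = 0.003 (d − c)/c = 0.003 × (665 − 229.16)/229.16 = 0.00571.
Since ε_t ≥ 0.005, the section is tension-controlled.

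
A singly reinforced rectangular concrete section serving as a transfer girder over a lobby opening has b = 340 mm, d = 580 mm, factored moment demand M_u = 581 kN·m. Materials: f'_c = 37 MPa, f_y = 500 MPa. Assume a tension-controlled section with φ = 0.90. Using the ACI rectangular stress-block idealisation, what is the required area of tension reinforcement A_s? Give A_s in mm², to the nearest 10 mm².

M_n = M_u/φ = 581/0.90 = 645.556 kN·m.
With M_n = 0.85 f'_c a b (d − a/2), solve the quadratic for a:
a = d − √(d² − 2M_n/(0.85 f'_c b)) = 580 − √(580² − 2 × 645.556×10⁶/(0.85 × 37 × 340)) = 115.61 mm.
A_s = 0.85 f'_c a b / f_y = 0.85 × 37 × 115.61 × 340 / 500 = 2472.4 mm².

A_s ≈ 2470 mm²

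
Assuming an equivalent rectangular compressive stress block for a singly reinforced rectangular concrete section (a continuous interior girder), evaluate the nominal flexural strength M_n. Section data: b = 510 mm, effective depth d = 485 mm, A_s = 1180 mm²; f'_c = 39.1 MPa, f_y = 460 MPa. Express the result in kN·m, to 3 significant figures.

M_n ≈ 255 kN·m

T = A_s f_y = 1180 × 460 = 542800 N = 542.8 kN.
From C = T: a = T/(0.85 f'_c b) = 542800/(0.85 × 39.1 × 510) = 32.02 mm.
M_n = T(d − a/2) = 542.8 kN × (485 − 16.01) mm = 254.57 kN·m.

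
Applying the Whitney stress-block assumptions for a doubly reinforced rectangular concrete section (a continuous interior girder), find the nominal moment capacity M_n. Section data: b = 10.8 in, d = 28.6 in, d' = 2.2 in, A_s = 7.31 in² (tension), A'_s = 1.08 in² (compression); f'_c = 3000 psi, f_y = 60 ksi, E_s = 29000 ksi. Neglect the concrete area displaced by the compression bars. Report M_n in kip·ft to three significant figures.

Assume both steels yield.
a = (A_s − A'_s) f_y/(0.85 f'_c b) = (7.31 − 1.08) × 60/(0.85 × 3 × 10.8) = 13.573 in.
c = a/β₁ = 13.573/0.85 = 15.968 in; ε'_s = 0.003(c − d')/c = 0.0026 ≥ ε_y = 0.0021, so the compression steel yields.
M_n = (A_s − A'_s) f_y (d − a/2) + A'_s f_y (d − d') = 373.8 × (28.6 − 6.7865) + 64.8 × (28.6 − 2.2) = 8153.9 + 1710.7 = 9864.6 kip·in = 9864.6/12 = 822.05 kip·ft.

M_n ≈ 822 kip·ft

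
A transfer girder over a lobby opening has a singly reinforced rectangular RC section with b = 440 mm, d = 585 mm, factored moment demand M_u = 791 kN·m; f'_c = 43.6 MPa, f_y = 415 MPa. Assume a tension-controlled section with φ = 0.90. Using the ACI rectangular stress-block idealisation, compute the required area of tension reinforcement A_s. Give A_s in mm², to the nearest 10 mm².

M_n = M_u/φ = 791/0.90 = 878.889 kN·m.
With M_n = 0.85 f'_c a b (d − a/2), solve the quadratic for a:
a = d − √(d² − 2M_n/(0.85 f'_c b)) = 585 − √(585² − 2 × 878.889×10⁶/(0.85 × 43.6 × 440)) = 100.82 mm.
A_s = 0.85 f'_c a b / f_y = 0.85 × 43.6 × 100.82 × 440 / 415 = 3961.5 mm².

A_s ≈ 3960 mm²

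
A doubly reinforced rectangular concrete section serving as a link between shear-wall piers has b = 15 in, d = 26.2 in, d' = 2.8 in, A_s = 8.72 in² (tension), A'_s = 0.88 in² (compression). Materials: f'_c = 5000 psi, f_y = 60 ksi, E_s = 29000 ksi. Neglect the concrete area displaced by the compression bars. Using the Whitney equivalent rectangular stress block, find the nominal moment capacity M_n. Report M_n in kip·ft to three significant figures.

M_n ≈ 985 kip·ft

Assume both steels yield.
a = (A_s − A'_s) f_y/(0.85 f'_c b) = (8.72 − 0.88) × 60/(0.85 × 5 × 15) = 7.379 in.
c = a/β₁ = 7.379/0.8 = 9.224 in; ε'_s = 0.003(c − d')/c = 0.0021 ≥ ε_y = 0.0021, so the compression steel yields.
M_n = (A_s − A'_s) f_y (d − a/2) + A'_s f_y (d − d') = 470.4 × (26.2 − 3.6895) + 52.8 × (26.2 − 2.8) = 10588.9 + 1235.5 = 11824.4 kip·in = 11824.4/12 = 985.37 kip·ft.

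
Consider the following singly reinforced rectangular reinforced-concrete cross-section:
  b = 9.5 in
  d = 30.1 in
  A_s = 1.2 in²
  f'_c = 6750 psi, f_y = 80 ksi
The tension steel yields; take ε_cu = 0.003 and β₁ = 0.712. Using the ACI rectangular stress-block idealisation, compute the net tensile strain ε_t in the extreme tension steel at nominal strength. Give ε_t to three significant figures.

a = A_s f_y/(0.85 f'_c b) = 1.761 in.
β₁ = 0.712, so c = a/β₁ = 1.761/0.712 = 2.473 in.
From the linear strain diagram with ε_cu = 0.003: ε_t = 0.003 (d − c)/c = 0.003 × (30.1 − 2.473)/2.473 = 0.0335.
Since ε_t ≥ 0.005, the section is tension-controlled.

ε_t ≈ 0.0335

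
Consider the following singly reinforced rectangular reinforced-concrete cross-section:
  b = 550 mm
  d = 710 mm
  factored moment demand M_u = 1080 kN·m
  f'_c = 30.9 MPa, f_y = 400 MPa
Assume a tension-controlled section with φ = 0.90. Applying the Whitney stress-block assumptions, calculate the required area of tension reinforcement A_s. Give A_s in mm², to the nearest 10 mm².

M_n = M_u/φ = 1080/0.90 = 1200 kN·m.
With M_n = 0.85 f'_c a b (d − a/2), solve the quadratic for a:
a = d − √(d² − 2M_n/(0.85 f'_c b)) = 710 − √(710² − 2 × 1200×10⁶/(0.85 × 30.9 × 550)) = 128.66 mm.
A_s = 0.85 f'_c a b / f_y = 0.85 × 30.9 × 128.66 × 550 / 400 = 4646.5 mm².

A_s ≈ 4650 mm²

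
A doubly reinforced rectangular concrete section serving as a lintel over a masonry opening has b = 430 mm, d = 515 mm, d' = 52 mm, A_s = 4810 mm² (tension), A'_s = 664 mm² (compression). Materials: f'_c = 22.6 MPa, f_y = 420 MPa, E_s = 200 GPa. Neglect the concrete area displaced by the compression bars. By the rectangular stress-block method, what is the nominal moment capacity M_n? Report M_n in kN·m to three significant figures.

Assume both tension and compression steel yield.
Net tension couple steel: A_s − A'_s = 4146 mm².
a = (A_s − A'_s) f_y / (0.85 f'_c b) = 1741320/(0.85 × 22.6 × 430) = 210.81 mm.
c = a/β₁ = 210.81/0.85 = 248.01 mm; ε'_s = 0.003(c − d')/c = 0.0024 ≥ f_y/E_s = 0.0021, so compression steel does yield.
M_n = (A_s − A'_s) f_y (d − a/2) + A'_s f_y (d − d') = [1741320 × (515 − 105.405) + 278880 × (515 − 52)] × 10⁻⁶ = 713.24 + 129.12 = 842.36 kN·m.

M_n ≈ 842 kN·m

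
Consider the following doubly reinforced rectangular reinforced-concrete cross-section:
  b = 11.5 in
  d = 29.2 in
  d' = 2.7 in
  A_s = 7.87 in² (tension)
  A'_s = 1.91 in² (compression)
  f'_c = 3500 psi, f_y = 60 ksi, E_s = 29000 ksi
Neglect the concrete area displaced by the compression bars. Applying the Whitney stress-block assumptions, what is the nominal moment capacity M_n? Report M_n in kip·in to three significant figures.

M_n ≈ 11600 kip·in

Assume both steels yield.
a = (A_s − A'_s) f_y/(0.85 f'_c b) = (7.87 − 1.91) × 60/(0.85 × 3.5 × 11.5) = 10.452 in.
c = a/β₁ = 10.452/0.85 = 12.296 in; ε'_s = 0.003(c − d')/c = 0.0023 ≥ ε_y = 0.0021, so the compression steel yields.
M_n = (A_s − A'_s) f_y (d − a/2) + A'_s f_y (d − d') = 357.6 × (29.2 − 5.226) + 114.6 × (29.2 − 2.7) = 8573.1 + 3036.9 = 11610.0 kip·in.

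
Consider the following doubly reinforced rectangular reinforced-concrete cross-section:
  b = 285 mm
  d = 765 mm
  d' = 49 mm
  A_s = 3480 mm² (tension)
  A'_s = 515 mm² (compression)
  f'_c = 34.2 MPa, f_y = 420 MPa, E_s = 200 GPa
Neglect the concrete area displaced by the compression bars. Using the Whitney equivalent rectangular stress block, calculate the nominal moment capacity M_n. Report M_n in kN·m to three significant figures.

M_n ≈ 1010 kN·m

Assume both tension and compression steel yield.
Net tension couple steel: A_s − A'_s = 2965 mm².
a = (A_s − A'_s) f_y / (0.85 f'_c b) = 1245300/(0.85 × 34.2 × 285) = 150.31 mm.
c = a/β₁ = 150.31/0.806 = 186.49 mm; ε'_s = 0.003(c − d')/c = 0.0022 ≥ f_y/E_s = 0.0021, so compression steel does yield.
M_n = (A_s − A'_s) f_y (d − a/2) + A'_s f_y (d − d') = [1245300 × (765 − 75.155) + 216300 × (765 − 49)] × 10⁻⁶ = 859.06 + 154.87 = 1013.93 kN·m.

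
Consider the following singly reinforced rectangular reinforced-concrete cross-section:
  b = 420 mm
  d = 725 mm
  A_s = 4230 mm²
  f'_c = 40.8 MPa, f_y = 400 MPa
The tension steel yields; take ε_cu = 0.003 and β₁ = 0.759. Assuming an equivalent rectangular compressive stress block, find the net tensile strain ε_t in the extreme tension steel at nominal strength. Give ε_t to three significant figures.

a = A_s f_y/(0.85 f'_c b) = 116.16 mm.
β₁ = 0.759, so c = a/β₁ = 116.16/0.759 = 153.04 mm.
From the linear strain diagram with ε_cu = 0.003: ε_t = 0.003 (d − c)/c = 0.003 × (725 − 153.04)/153.04 = 0.0112.
Since ε_t ≥ 0.005, the section is tension-controlled.

ε_t ≈ 0.0112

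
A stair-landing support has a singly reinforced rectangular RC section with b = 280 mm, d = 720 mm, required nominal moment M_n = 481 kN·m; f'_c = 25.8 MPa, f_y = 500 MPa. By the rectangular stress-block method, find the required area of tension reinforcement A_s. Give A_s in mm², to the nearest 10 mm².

With M_n = 0.85 f'_c a b (d − a/2), solve the quadratic for a:
a = d − √(d² − 2M_n/(0.85 f'_c b)) = 720 − √(720² − 2 × 481×10⁶/(0.85 × 25.8 × 280)) = 118.56 mm.
A_s = 0.85 f'_c a b / f_y = 0.85 × 25.8 × 118.56 × 280 / 500 = 1456.0 mm².

A_s ≈ 1460 mm²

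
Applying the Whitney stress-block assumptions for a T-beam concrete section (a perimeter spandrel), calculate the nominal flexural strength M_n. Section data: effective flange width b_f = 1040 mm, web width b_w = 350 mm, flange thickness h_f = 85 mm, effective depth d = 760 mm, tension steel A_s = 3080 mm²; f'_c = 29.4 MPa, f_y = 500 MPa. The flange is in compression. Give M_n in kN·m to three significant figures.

Tension: T = A_s f_y = 3080 × 500 = 1540000 N.
Try a within the flange: a = T/(0.85 f'_c b_f) = 1540000/(0.85 × 29.4 × 1040) = 59.25 mm.
Since a = 59.25 ≤ h_f = 85 mm, the stress block lies entirely in the flange; analyse as a rectangular beam of width b_f.
M_n = T(d − a/2) = 1540000 × (760 − 29.625) = 1124.78 × 10⁶ N·mm.
M_n = 1124.78 kN·m.

M_n ≈ 1120 kN·m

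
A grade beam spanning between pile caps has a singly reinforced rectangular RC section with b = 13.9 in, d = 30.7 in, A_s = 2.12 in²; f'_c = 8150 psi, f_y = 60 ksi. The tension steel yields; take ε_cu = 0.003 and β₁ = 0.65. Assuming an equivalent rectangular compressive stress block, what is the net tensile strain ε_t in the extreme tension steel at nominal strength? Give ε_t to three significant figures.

ε_t ≈ 0.0423

a = A_s f_y/(0.85 f'_c b) = 1.321 in.
β₁ = 0.65, so c = a/β₁ = 1.321/0.65 = 2.032 in.
From the linear strain diagram with ε_cu = 0.003: ε_t = 0.003 (d − c)/c = 0.003 × (30.7 − 2.032)/2.032 = 0.0423.
Since ε_t ≥ 0.005, the section is tension-controlled.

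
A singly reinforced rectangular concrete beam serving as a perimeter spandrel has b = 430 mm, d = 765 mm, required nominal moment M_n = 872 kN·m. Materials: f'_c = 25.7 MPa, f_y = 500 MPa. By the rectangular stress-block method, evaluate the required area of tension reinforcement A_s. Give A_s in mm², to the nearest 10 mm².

A_s ≈ 2500 mm²

With M_n = 0.85 f'_c a b (d − a/2), solve the quadratic for a:
a = d − √(d² − 2M_n/(0.85 f'_c b)) = 765 − √(765² − 2 × 872×10⁶/(0.85 × 25.7 × 430)) = 132.89 mm.
A_s = 0.85 f'_c a b / f_y = 0.85 × 25.7 × 132.89 × 430 / 500 = 2496.6 mm².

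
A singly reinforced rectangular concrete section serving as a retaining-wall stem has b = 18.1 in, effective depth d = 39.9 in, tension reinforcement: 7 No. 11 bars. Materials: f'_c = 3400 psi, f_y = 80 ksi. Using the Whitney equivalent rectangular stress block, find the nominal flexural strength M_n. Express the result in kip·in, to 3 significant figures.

A_s = 7 × 1.56 = 10.92 in².
T = A_s f_y = 10.92 × 80 = 873.6 kips.
a = T/(0.85 f'_c b) = 873.6/(0.85 × 3.4 × 18.1) = 16.701 in.
M_n = T(d − a/2) = 873.6 × (39.9 − 8.3505) = 27561.6 kip·in.

M_n ≈ 27600 kip·in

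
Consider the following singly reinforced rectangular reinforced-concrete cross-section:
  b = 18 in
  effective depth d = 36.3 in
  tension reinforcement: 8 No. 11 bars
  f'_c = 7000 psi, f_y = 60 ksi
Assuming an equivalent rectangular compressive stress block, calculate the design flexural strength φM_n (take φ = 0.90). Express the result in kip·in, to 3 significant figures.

φM_n ≈ 22100 kip·in

A_s = 8 × 1.56 = 12.48 in².
T = A_s f_y = 12.48 × 60 = 748.8 kips.
a = T/(0.85 f'_c b) = 748.8/(0.85 × 7 × 18) = 6.992 in.
M_n = T(d − a/2) = 748.8 × (36.3 − 3.496) = 24563.6 kip·in.
φM_n = 0.90 × 24563.6 = 22107.2 kip·in.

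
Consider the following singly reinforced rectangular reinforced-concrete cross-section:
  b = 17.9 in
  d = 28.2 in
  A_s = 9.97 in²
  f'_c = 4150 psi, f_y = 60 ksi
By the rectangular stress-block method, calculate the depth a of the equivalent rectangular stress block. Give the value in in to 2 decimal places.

T = A_s f_y = 9.97 × 60 = 598.2 kips.
a = T/(0.85 f'_c b) = 598.2/(0.85 × 4.15 × 17.9) = 9.47 in.

a ≈ 9.47 in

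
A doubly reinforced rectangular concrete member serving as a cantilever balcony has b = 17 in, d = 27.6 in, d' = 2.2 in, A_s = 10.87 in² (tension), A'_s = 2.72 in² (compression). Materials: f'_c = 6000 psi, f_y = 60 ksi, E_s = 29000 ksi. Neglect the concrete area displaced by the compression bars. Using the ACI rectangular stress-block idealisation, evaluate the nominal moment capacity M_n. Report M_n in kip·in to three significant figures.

Assume both steels yield.
a = (A_s − A'_s) f_y/(0.85 f'_c b) = (10.87 − 2.72) × 60/(0.85 × 6 × 17) = 5.640 in.
c = a/β₁ = 5.640/0.75 = 7.520 in; ε'_s = 0.003(c − d')/c = 0.0021 ≥ ε_y = 0.0021, so the compression steel yields.
M_n = (A_s − A'_s) f_y (d − a/2) + A'_s f_y (d − d') = 489 × (27.6 − 2.82) + 163.2 × (27.6 − 2.2) = 12117.4 + 4145.3 = 16262.7 kip·in.

M_n ≈ 16300 kip·in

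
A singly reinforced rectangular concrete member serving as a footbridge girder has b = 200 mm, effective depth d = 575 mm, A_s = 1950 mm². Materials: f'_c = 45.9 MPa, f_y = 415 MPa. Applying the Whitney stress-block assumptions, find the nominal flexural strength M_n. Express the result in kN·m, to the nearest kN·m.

T = A_s f_y = 1950 × 415 = 809250 N = 809.25 kN.
From C = T: a = T/(0.85 f'_c b) = 809250/(0.85 × 45.9 × 200) = 103.71 mm.
M_n = T(d − a/2) = 809.25 kN × (575 − 51.855) mm = 423.36 kN·m.

M_n ≈ 423 kN·m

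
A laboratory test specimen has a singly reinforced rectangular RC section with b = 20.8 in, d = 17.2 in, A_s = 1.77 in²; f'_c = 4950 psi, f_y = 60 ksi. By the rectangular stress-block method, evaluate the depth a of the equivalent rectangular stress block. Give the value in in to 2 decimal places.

a ≈ 1.21 in

T = A_s f_y = 1.77 × 60 = 106.2 kips.
a = T/(0.85 f'_c b) = 106.2/(0.85 × 4.95 × 20.8) = 1.21 in.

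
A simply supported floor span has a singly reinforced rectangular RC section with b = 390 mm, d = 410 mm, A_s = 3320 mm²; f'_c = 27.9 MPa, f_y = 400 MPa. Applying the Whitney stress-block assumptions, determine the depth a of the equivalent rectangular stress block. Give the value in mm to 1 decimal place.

T = A_s f_y = 3320 × 400 = 1328000 N = 1328 kN.
Setting C = 0.85 f'_c a b equal to T: a = 1328000/(0.85 × 27.9 × 390) = 143.6 mm.

a ≈ 143.6 mm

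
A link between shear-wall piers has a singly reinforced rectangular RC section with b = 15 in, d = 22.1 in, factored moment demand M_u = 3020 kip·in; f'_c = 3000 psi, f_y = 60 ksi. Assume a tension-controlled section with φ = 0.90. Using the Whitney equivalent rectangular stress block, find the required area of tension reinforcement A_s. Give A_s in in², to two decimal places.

A_s ≈ 2.81 in²

M_n = M_u/φ = 3020/0.90 = 3355.56 kip·in.
From M_n = 0.85 f'_c a b (d − a/2):
a = d − √(d² − 2M_n/(0.85 f'_c b)) = 22.1 − √(22.1² − 2 × 3355.56/(0.85 × 3 × 15)) = 4.409 in.
A_s = 0.85 f'_c a b / f_y = 0.85 × 3 × 4.409 × 15 / 60 = 2.811 in².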